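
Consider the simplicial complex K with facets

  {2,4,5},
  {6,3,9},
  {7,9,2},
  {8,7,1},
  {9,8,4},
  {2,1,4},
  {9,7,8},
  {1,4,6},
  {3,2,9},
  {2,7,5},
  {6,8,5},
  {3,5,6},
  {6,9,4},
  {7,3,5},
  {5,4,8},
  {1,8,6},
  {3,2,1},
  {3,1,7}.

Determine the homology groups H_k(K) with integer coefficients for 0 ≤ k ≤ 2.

Fix the vertex order 1 < 2 < 3 < 4 < 5 < 6 < 7 < 8 < 9 and write every simplex with vertices in increasing order. Then dim K = 2 and the simplices of K are:

  0-simplices (9): [1], [2], [3], [4], [5], [6], [7], [8], [9]
  1-simplices (27): (27 of them)
  2-simplices (18): [1,2,3], [1,2,4], [1,3,7], [1,4,6], [1,6,8], [1,7,8], [2,3,9], [2,4,5], [2,5,7], [2,7,9], [3,5,6], [3,5,7], [3,6,9], [4,5,8], [4,6,9], [4,8,9], [5,6,8], [7,8,9]

so the chain groups are C_0 ≅ Z^9, C_1 ≅ Z^27, C_2 ≅ Z^18.

∂_1: C_1 → C_0 is given by ∂[p,q] = [q] − [p].
As a 9×27 matrix over Z this has rank 8, with invariant factors (1,1,1,1,1,1,1,1).

The boundary map ∂_2: C_2 → C_1 acts by ∂[p,q,r] = [q,r] − [p,r] + [p,q]. For instance
  ∂[1,3,7] = [3,7] − [1,7] + [1,3],
  ∂[3,5,6] = [5,6] − [3,6] + [3,5].
This gives a 27×18 integer matrix of rank 18; reducing to Smith normal form yields diagonal entries (1,1,1,1,1,1,1,1,1,1,1,1,1,1,1,1,1,2).

Computing H_k = (kernel of ∂_k) / (image of ∂_{k+1}):

  H_0: rank C_0 − rank ∂_1 = 9 − 8 = 1, and the invariant factors of ∂_1 are all 1, so H_0 ≅ Z.
  H_1: rank ker ∂_1 − rank ∂_2 = (27 − 8) − 18 = 1, and ∂_2 has invariant factor 2 > 1, so H_1 ≅ Z ⊕ Z/2.
  H_2: rank ker ∂_2 − rank ∂_3 = (18 − 18) − 0 = 0, and there is no ∂_3, so H_2 ≅ 0.

As a check, the Euler characteristic is 9 − 27 + 18 = 0, which agrees with 1 − 1 + 0 = 0.

H_0 = Z,  H_1 = Z ⊕ Z/2,  H_2 = 0.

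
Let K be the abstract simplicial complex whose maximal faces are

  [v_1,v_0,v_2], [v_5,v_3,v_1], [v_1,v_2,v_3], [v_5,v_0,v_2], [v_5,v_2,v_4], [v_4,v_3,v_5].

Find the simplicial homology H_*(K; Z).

H_0 ≅ Z,  H_1 ≅ Z,  H_2 = 0.

Order the vertices as v_0 < v_1 < v_2 < v_3 < v_4 < v_5. Listing each simplex with vertices in this order, K has dimension 2 with simplices:

  0-simplices (6): [v_0], [v_1], [v_2], [v_3], [v_4], [v_5]
  1-simplices (12): [v_0,v_1], [v_0,v_2], [v_0,v_5], [v_1,v_2], [v_1,v_3], [v_1,v_5], [v_2,v_3], [v_2,v_4], [v_2,v_5], [v_3,v_4], [v_3,v_5], [v_4,v_5]
  2-simplices (6): [v_0,v_1,v_2], [v_0,v_2,v_5], [v_1,v_2,v_3], [v_1,v_3,v_5], [v_2,v_4,v_5], [v_3,v_4,v_5]

giving chain groups C_0 ≅ Z^6, C_1 ≅ Z^12, C_2 ≅ Z^6.

∂_1: C_1 → C_0 is given by ∂[p,q] = [q] − [p]. For instance
  ∂[v_1,v_2] = [v_2] − [v_1].
The resulting 6×12 matrix has rank 5, and its Smith normal form has invariant factors (1,1,1,1,1).

∂_2: C_2 → C_1 maps a triangle to the signed sum of its edges. For instance
  ∂[v_1,v_3,v_5] = [v_3,v_5] − [v_1,v_5] + [v_1,v_3],
  ∂[v_3,v_4,v_5] = [v_4,v_5] − [v_3,v_5] + [v_3,v_4].
The 12×6 boundary matrix has rank 6 and Smith normal form diag(1,1,1,1,1,1).

Computing H_k = (kernel of ∂_k) / (image of ∂_{k+1}):

  H_0: rank C_0 − rank ∂_1 = 6 − 5 = 1, and the invariant factors of ∂_1 are all 1, so H_0 = Z.
  H_1: rank ker ∂_1 − rank ∂_2 = (12 − 5) − 6 = 1, and the invariant factors of ∂_2 are all 1, so H_1 = Z.
  H_2: rank ker ∂_2 − rank ∂_3 = (6 − 6) − 0 = 0, and there is no ∂_3, so H_2 = 0.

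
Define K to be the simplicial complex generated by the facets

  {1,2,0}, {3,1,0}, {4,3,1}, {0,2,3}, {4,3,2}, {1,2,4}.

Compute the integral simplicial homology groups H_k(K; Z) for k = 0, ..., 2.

We work with the vertex ordering 0 < 1 < 2 < 3 < 4. The simplices of K, each written with vertices in increasing order, are:

  0-simplices (5): [0], [1], [2], [3], [4]
  1-simplices (9): [0,1], [0,2], [0,3], [1,2], [1,3], [1,4], [2,3], [2,4], [3,4]
  2-simplices (6): [0,1,2], [0,1,3], [0,2,3], [1,2,4], [1,3,4], [2,3,4]

so the chain groups are C_0 ≅ Z^5, C_1 ≅ Z^9, C_2 ≅ Z^6.

The boundary map ∂_1: C_1 → C_0 is given by ∂[p,q] = [q] − [p].
The resulting 5×9 matrix has rank 4, and its Smith normal form has invariant factors (1,1,1,1).

∂_2: C_2 → C_1 maps a triangle to the signed sum of its edges. For instance
  ∂[0,1,2] = [1,2] − [0,2] + [0,1],
  ∂[1,3,4] = [3,4] − [1,4] + [1,3].
The 9×6 boundary matrix has rank 5 and Smith normal form diag(1,1,1,1,1).

Computing H_k = (kernel of ∂_k) / (image of ∂_{k+1}):

  H_0: rank C_0 − rank ∂_1 = 5 − 4 = 1, and the invariant factors of ∂_1 are all 1, so H_0 ≅ Z.
  H_1: rank ker ∂_1 − rank ∂_2 = (9 − 4) − 5 = 0, and the invariant factors of ∂_2 are all 1, so H_1 ≅ 0.
  H_2: rank ker ∂_2 − rank ∂_3 = (6 − 5) − 0 = 1, and there is no ∂_3, so H_2 ≅ Z.

H_0 = Z,  H_1 = 0,  H_2 = Z.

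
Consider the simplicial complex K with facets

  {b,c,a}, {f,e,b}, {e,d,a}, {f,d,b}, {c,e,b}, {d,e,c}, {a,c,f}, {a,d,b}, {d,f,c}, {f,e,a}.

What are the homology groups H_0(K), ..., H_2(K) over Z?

H_0 = Z,  H_1 = Z/2,  H_2 = 0.

Fix the vertex order a < b < c < d < e < f and write every simplex with vertices in increasing order. Then dim K = 2 and the simplices of K are:

  0-simplices (6): a, b, c, d, e, f
  1-simplices (15): ab, ac, ad, ae, af, bc, bd, be, bf, cd, ce, cf, de, df, ef
  2-simplices (10): abc, abd, acf, ade, aef, bce, bdf, bef, cde, cdf

Hence C_0 ≅ Z^6, C_1 ≅ Z^15, C_2 ≅ Z^10.

∂_1: C_1 → C_0 sends each edge [p,q] (with p < q) to q − p. For instance
  ∂bf = f − b.
This gives a 6×15 integer matrix of rank 5; reducing to Smith normal form yields diagonal entries (1,1,1,1,1).

The boundary map ∂_2: C_2 → C_1 acts by ∂[p,q,r] = [q,r] − [p,r] + [p,q]. For instance
  ∂ade = de − ae + ad,
  ∂cde = de − ce + cd.
The 15×10 boundary matrix has rank 10 and Smith normal form diag(1,1,1,1,1,1,1,1,1,2).

Reading off H_k = ker ∂_k / im ∂_{k+1}:

  H_0: rank C_0 − rank ∂_1 = 6 − 5 = 1, and the invariant factors of ∂_1 are all 1, so H_0 ≅ Z.
  H_1: rank ker ∂_1 − rank ∂_2 = (15 − 5) − 10 = 0, and ∂_2 has invariant factor 2 > 1, so H_1 ≅ Z/2.
  H_2: rank ker ∂_2 − rank ∂_3 = (10 − 10) − 0 = 0, and there is no ∂_3, so H_2 ≅ 0.

(K is a triangulation of the real projective plane RP^2.)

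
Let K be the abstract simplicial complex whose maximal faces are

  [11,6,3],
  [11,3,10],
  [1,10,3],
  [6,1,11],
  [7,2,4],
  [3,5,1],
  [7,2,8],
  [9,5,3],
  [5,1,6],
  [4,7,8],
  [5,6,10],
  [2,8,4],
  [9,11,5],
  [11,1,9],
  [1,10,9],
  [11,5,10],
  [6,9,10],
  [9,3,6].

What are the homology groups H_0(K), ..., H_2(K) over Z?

Order the vertices as 1 < 2 < 3 < 4 < 5 < 6 < 7 < 8 < 9 < 10 < 11. Listing each simplex with vertices in this order, K has dimension 2 with simplices:

  0-simplices (11): [1], [2], [3], [4], [5], [6], [7], [8], [9], [10], [11]
  1-simplices (27): (27 of them)
  2-simplices (18): (18 of them)

Hence C_0 ≅ Z^11, C_1 ≅ Z^27, C_2 ≅ Z^18.

The boundary map ∂_1: C_1 → C_0 sends each edge [p,q] (with p < q) to q − p.
The 11×27 boundary matrix has rank 9 and Smith normal form diag(1,1,1,1,1,1,1,1,1).

The boundary map ∂_2: C_2 → C_1 maps a triangle to the signed sum of its edges. For instance
  ∂[3,10,11] = [10,11] − [3,11] + [3,10],
  ∂[3,6,11] = [6,11] − [3,11] + [3,6].
The resulting 27×18 matrix has rank 16, and its Smith normal form has invariant factors (1,1,1,1,1,1,1,1,1,1,1,1,1,1,1,1).

From H_k ≅ ker(∂_k) / im(∂_{k+1}) we obtain:

  H_0: rank C_0 − rank ∂_1 = 11 − 9 = 2, and the invariant factors of ∂_1 are all 1, so H_0 = Z^2.
  H_1: rank ker ∂_1 − rank ∂_2 = (27 − 9) − 16 = 2, and the invariant factors of ∂_2 are all 1, so H_1 = Z^2.
  H_2: rank ker ∂_2 − rank ∂_3 = (18 − 16) − 0 = 2, and there is no ∂_3, so H_2 = Z^2.

H_0 ≅ Z^2,  H_1 ≅ Z^2,  H_2 ≅ Z^2.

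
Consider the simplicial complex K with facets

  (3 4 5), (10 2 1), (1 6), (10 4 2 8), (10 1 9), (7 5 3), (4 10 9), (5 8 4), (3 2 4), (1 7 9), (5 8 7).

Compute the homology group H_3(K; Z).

H_3 = 0.

K has 10 vertices, 22 edges, 13 triangles, 1 3-simplex.
rank ∂_3 = 1, rank ∂_4 = 0 ⇒ b_3 = 1 − 1 − 0 = 0. So H_3 = 0.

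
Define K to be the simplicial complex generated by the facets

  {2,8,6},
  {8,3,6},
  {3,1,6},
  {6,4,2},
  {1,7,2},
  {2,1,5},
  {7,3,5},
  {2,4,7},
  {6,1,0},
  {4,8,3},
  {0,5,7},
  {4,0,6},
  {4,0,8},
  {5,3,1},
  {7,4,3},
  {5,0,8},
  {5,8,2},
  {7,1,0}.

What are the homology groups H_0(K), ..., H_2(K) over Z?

H_0 ≅ Z,  H_1 ≅ Z ⊕ Z_2,  H_2 = 0.

Fix the vertex order 0 < 1 < 2 < 3 < 4 < 5 < 6 < 7 < 8 and write every simplex with vertices in increasing order. Then dim K = 2 and the simplices of K are:

  0-simplices (9): [0], [1], [2], [3], [4], [5], [6], [7], [8]
  1-simplices (27): (27 of them)
  2-simplices (18): [0,1,6], [0,1,7], [0,4,6], [0,4,8], [0,5,7], [0,5,8], [1,2,5], [1,2,7], [1,3,5], [1,3,6], [2,4,6], [2,4,7], [2,5,8], [2,6,8], [3,4,7], [3,4,8], [3,5,7], [3,6,8]

Hence C_0 ≅ Z^9, C_1 ≅ Z^27, C_2 ≅ Z^18.

Boundary ∂_1: C_1 → C_0 maps an edge to its endpoints' difference, ∂[p,q] = q − p.
The 9×27 boundary matrix has rank 8 and Smith normal form diag(1,1,1,1,1,1,1,1).

The boundary map ∂_2: C_2 → C_1 maps a triangle to the signed sum of its edges. For instance
  ∂[3,6,8] = [6,8] − [3,8] + [3,6],
  ∂[0,5,7] = [5,7] − [0,7] + [0,5].
The 27×18 boundary matrix has rank 18 and Smith normal form diag(1,1,1,1,1,1,1,1,1,1,1,1,1,1,1,1,1,2).

Reading off H_k = ker ∂_k / im ∂_{k+1}:

  H_0: rank C_0 − rank ∂_1 = 9 − 8 = 1, and the invariant factors of ∂_1 are all 1, so H_0 ≅ Z.
  H_1: rank ker ∂_1 − rank ∂_2 = (27 − 8) − 18 = 1, and ∂_2 has invariant factor 2 > 1, so H_1 ≅ Z ⊕ Z_2.
  H_2: rank ker ∂_2 − rank ∂_3 = (18 − 18) − 0 = 0, and there is no ∂_3, so H_2 ≅ 0.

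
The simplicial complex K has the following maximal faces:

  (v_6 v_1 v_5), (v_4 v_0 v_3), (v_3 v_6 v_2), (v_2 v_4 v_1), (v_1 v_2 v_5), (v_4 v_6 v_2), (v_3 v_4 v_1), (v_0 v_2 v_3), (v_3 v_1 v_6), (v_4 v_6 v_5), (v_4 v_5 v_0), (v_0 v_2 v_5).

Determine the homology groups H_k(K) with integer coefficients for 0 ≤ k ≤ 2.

Fix the vertex order v_0 < v_1 < v_2 < v_3 < v_4 < v_5 < v_6 and write every simplex with vertices in increasing order. Then dim K = 2 and the simplices of K are:

  0-simplices (7): [v_0], [v_1], [v_2], [v_3], [v_4], [v_5], [v_6]
  1-simplices (18): (18 of them)
  2-simplices (12): (12 of them)

so the chain groups are C_0 ≅ Z^7, C_1 ≅ Z^18, C_2 ≅ Z^12.

∂_1: C_1 → C_0 is given by ∂[p,q] = [q] − [p].
The 7×18 boundary matrix has rank 6 and Smith normal form diag(1,1,1,1,1,1).

Boundary ∂_2: C_2 → C_1 acts by ∂[p,q,r] = [q,r] − [p,r] + [p,q]. For instance
  ∂[v_4,v_5,v_6] = [v_5,v_6] − [v_4,v_6] + [v_4,v_5],
  ∂[v_0,v_2,v_5] = [v_2,v_5] − [v_0,v_5] + [v_0,v_2].
As a 18×12 matrix over Z this has rank 12, with invariant factors (1,1,1,1,1,1,1,1,1,1,1,2).

Reading off H_k = ker ∂_k / im ∂_{k+1}:

  H_0: rank C_0 − rank ∂_1 = 7 − 6 = 1, and the invariant factors of ∂_1 are all 1, so H_0 = Z.
  H_1: rank ker ∂_1 − rank ∂_2 = (18 − 6) − 12 = 0, and ∂_2 has invariant factor 2 > 1, so H_1 = Z/2Z.
  H_2: rank ker ∂_2 − rank ∂_3 = (12 − 12) − 0 = 0, and there is no ∂_3, so H_2 = 0.

H_0 ≅ Z,  H_1 ≅ Z/2Z,  H_2 = 0.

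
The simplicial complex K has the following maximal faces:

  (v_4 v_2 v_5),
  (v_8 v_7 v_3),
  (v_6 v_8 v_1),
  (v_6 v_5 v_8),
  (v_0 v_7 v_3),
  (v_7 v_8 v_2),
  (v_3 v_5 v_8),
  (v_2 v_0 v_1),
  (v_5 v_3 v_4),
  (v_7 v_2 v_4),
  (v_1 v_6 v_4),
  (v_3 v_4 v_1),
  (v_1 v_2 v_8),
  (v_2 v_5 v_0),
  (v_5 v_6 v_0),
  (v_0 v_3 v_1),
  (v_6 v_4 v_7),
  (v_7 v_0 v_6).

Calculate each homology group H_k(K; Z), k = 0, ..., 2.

H_0 ≅ Z,  H_1 ≅ Z^2,  H_2 ≅ Z.

Fix the vertex order v_0 < v_1 < v_2 < v_3 < v_4 < v_5 < v_6 < v_7 < v_8 and write every simplex with vertices in increasing order. Then dim K = 2 and the simplices of K are:

  0-simplices (9): [v_0], [v_1], [v_2], [v_3], [v_4], [v_5], [v_6], [v_7], [v_8]
  1-simplices (27): (27 of them)
  2-simplices (18): (18 of them)

giving chain groups C_0 ≅ Z^9, C_1 ≅ Z^27, C_2 ≅ Z^18.

The boundary map ∂_1: C_1 → C_0 sends each edge [p,q] (with p < q) to q − p. For instance
  ∂[v_4,v_6] = [v_6] − [v_4].
The 9×27 boundary matrix has rank 8 and Smith normal form diag(1,1,1,1,1,1,1,1).

∂_2: C_2 → C_1 sends each 2-simplex [p,q,r] to [q,r] − [p,r] + [p,q]. For instance
  ∂[v_0,v_3,v_7] = [v_3,v_7] − [v_0,v_7] + [v_0,v_3],
  ∂[v_1,v_4,v_6] = [v_4,v_6] − [v_1,v_6] + [v_1,v_4].
This gives a 27×18 integer matrix of rank 17; reducing to Smith normal form yields diagonal entries (1,1,1,1,1,1,1,1,1,1,1,1,1,1,1,1,1).

Reading off H_k = ker ∂_k / im ∂_{k+1}:

  H_0: rank C_0 − rank ∂_1 = 9 − 8 = 1, and the invariant factors of ∂_1 are all 1, so H_0 ≅ Z.
  H_1: rank ker ∂_1 − rank ∂_2 = (27 − 8) − 17 = 2, and the invariant factors of ∂_2 are all 1, so H_1 ≅ Z^2.
  H_2: rank ker ∂_2 − rank ∂_3 = (18 − 17) − 0 = 1, and there is no ∂_3, so H_2 ≅ Z.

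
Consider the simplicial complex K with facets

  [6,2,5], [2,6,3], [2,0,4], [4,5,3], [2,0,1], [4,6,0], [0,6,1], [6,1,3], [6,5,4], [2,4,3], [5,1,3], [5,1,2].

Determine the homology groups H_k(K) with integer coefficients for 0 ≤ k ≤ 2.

Take the total order 0 < 1 < 2 < 3 < 4 < 5 < 6 on the vertex set. Then K (dimension 2) consists of the simplices:

  0-simplices (7): [0], [1], [2], [3], [4], [5], [6]
  1-simplices (18): [0,1], [0,2], [0,4], [0,6], [1,2], [1,3], [1,5], [1,6], [2,3], [2,4], [2,5], [2,6], [3,4], [3,5], [3,6], [4,5], [4,6], [5,6]
  2-simplices (12): [0,1,2], [0,1,6], [0,2,4], [0,4,6], [1,2,5], [1,3,5], [1,3,6], [2,3,4], [2,3,6], [2,5,6], [3,4,5], [4,5,6]

so the chain groups are C_0 ≅ Z^7, C_1 ≅ Z^18, C_2 ≅ Z^12.

∂_1: C_1 → C_0 is given by ∂[p,q] = [q] − [p]. For instance
  ∂[4,5] = [5] − [4].
As a 7×18 matrix over Z this has rank 6, with invariant factors (1,1,1,1,1,1).

The boundary map ∂_2: C_2 → C_1 maps a triangle to the signed sum of its edges. For instance
  ∂[0,1,2] = [1,2] − [0,2] + [0,1],
  ∂[4,5,6] = [5,6] − [4,6] + [4,5].
This gives a 18×12 integer matrix of rank 12; reducing to Smith normal form yields diagonal entries (1,1,1,1,1,1,1,1,1,1,1,2).

Now H_k = ker ∂_k / im ∂_{k+1}, so:

  H_0: rank C_0 − rank ∂_1 = 7 − 6 = 1, and the invariant factors of ∂_1 are all 1, so H_0 ≅ Z.
  H_1: rank ker ∂_1 − rank ∂_2 = (18 − 6) − 12 = 0, and ∂_2 has invariant factor 2 > 1, so H_1 ≅ Z/2.
  H_2: rank ker ∂_2 − rank ∂_3 = (12 − 12) − 0 = 0, and there is no ∂_3, so H_2 ≅ 0.

H_0 ≅ Z,  H_1 ≅ Z/2,  H_2 = 0.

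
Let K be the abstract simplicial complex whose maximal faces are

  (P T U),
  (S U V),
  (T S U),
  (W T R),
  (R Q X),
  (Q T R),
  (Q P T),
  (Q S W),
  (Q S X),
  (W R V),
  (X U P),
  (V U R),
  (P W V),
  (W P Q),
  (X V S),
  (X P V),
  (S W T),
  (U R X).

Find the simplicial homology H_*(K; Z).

H_0 = Z,  H_1 = Z ⊕ Z/2,  H_2 = 0.

Order the vertices as P < Q < R < S < T < U < V < W < X. Listing each simplex with vertices in this order, K has dimension 2 with simplices:

  0-simplices (9): P, Q, R, S, T, U, V, W, X
  1-simplices (27): PQ, PT, PU, PV, PW, PX, QR, QS, QT, QW, QX, RT, RU, RV, RW, RX, ST, SU, SV, SW, SX, TU, TW, UV, UX, VW, VX
  2-simplices (18): PQT, PQW, PTU, PUX, PVW, PVX, QRT, QRX, QSW, QSX, RTW, RUV, RUX, RVW, STU, STW, SUV, SVX

Hence C_0 ≅ Z^9, C_1 ≅ Z^27, C_2 ≅ Z^18.

The boundary map ∂_1: C_1 → C_0 sends each edge [p,q] (with p < q) to q − p. For instance
  ∂RT = T − R.
The 9×27 boundary matrix has rank 8 and Smith normal form diag(1,1,1,1,1,1,1,1).

The boundary map ∂_2: C_2 → C_1 sends each 2-simplex [p,q,r] to [q,r] − [p,r] + [p,q]. For instance
  ∂QRT = RT − QT + QR,
  ∂QSW = SW − QW + QS.
This gives a 27×18 integer matrix of rank 18; reducing to Smith normal form yields diagonal entries (1,1,1,1,1,1,1,1,1,1,1,1,1,1,1,1,1,2).

Now H_k = ker ∂_k / im ∂_{k+1}, so:

  H_0: rank C_0 − rank ∂_1 = 9 − 8 = 1, and the invariant factors of ∂_1 are all 1, so H_0 ≅ Z.
  H_1: rank ker ∂_1 − rank ∂_2 = (27 − 8) − 18 = 1, and ∂_2 has invariant factor 2 > 1, so H_1 ≅ Z ⊕ Z/2.
  H_2: rank ker ∂_2 − rank ∂_3 = (18 − 18) − 0 = 0, and there is no ∂_3, so H_2 ≅ 0.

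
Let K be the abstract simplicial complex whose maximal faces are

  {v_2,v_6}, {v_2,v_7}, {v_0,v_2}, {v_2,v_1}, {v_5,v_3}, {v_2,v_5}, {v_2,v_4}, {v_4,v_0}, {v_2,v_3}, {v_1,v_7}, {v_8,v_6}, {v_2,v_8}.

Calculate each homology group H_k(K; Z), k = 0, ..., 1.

H_0 = Z,  H_1 = Z^4.

Order the vertices as v_0 < v_1 < v_2 < v_3 < v_4 < v_5 < v_6 < v_7 < v_8. Listing each simplex with vertices in this order, K has dimension 1 with simplices:

  0-simplices (9): [v_0], [v_1], [v_2], [v_3], [v_4], [v_5], [v_6], [v_7], [v_8]
  1-simplices (12): [v_0,v_2], [v_0,v_4], [v_1,v_2], [v_1,v_7], [v_2,v_3], [v_2,v_4], [v_2,v_5], [v_2,v_6], [v_2,v_7], [v_2,v_8], [v_3,v_5], [v_6,v_8]

Hence C_0 ≅ Z^9, C_1 ≅ Z^12.

The boundary map ∂_1: C_1 → C_0 sends each edge [p,q] (with p < q) to q − p.
This gives a 9×12 integer matrix of rank 8; reducing to Smith normal form yields diagonal entries (1,1,1,1,1,1,1,1).

Computing H_k = (kernel of ∂_k) / (image of ∂_{k+1}):

  H_0: rank C_0 − rank ∂_1 = 9 − 8 = 1, and the invariant factors of ∂_1 are all 1, so H_0 = Z.
  H_1: rank ker ∂_1 − rank ∂_2 = (12 − 8) − 0 = 4, and there is no ∂_2, so H_1 = Z^4.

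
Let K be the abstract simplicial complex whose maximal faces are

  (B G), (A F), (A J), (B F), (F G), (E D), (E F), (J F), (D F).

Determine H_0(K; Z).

H_0 ≅ Z.

Order the vertices as A < B < D < E < F < G < J. Listing each simplex with vertices in this order, K has dimension 1 with simplices:

  0-simplices (7): A, B, D, E, F, G, J
  1-simplices (9): AF, AJ, BF, BG, DE, DF, EF, FG, FJ

giving chain groups C_0 ≅ Z^7, C_1 ≅ Z^9.

Boundary ∂_1: C_1 → C_0 sends each edge [p,q] (with p < q) to q − p. For instance
  ∂AJ = J − A.
The 7×9 boundary matrix has rank 6 and Smith normal form diag(1,1,1,1,1,1).

Now H_k = ker ∂_k / im ∂_{k+1}, so:

  H_0: rank C_0 − rank ∂_1 = 7 − 6 = 1, and the invariant factors of ∂_1 are all 1, so H_0 = Z.

(K is a triangulation of a wedge of 3 circles.)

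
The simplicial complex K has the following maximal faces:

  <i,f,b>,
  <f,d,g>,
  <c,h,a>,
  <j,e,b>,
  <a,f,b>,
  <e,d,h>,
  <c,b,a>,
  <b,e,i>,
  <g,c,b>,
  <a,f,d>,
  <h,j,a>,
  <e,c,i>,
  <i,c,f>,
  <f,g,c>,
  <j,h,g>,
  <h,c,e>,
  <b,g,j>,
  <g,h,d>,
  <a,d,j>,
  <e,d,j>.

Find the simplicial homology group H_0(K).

H_0 = Z.

Take the total order a < b < c < d < e < f < g < h < i < j on the vertex set. Then K (dimension 2) consists of the simplices:

  0-simplices (10): a, b, c, d, e, f, g, h, i, j
  1-simplices (30): ab, ac, ad, af, ah, aj, bc, be, bf, bg, bi, bj, ce, cf, cg, ch, ci, de, df, dg, dh, dj, eh, ei, ej, fg, fi, gh, gj, hj
  2-simplices (20): abc, abf, ach, adf, adj, ahj, bcg, bei, bej, bfi, bgj, ceh, cei, cfg, cfi, deh, dej, dfg, dgh, ghj

so the chain groups are C_0 ≅ Z^10, C_1 ≅ Z^30, C_2 ≅ Z^20.

The boundary map ∂_1: C_1 → C_0 maps an edge to its endpoints' difference, ∂[p,q] = q − p. For instance
  ∂eh = h − e.
This gives a 10×30 integer matrix of rank 9; reducing to Smith normal form yields diagonal entries (1,1,1,1,1,1,1,1,1).

Boundary ∂_2: C_2 → C_1 acts by ∂[p,q,r] = [q,r] − [p,r] + [p,q]. For instance
  ∂adj = dj − aj + ad,
  ∂bej = ej − bj + be.
The resulting 30×20 matrix has rank 20, and its Smith normal form has invariant factors (1,1,1,1,1,1,1,1,1,1,1,1,1,1,1,1,1,1,1,2).

Now H_k = ker ∂_k / im ∂_{k+1}, so:

  H_0: rank C_0 − rank ∂_1 = 10 − 9 = 1, and the invariant factors of ∂_1 are all 1, so H_0 ≅ Z.

(K is a triangulation of the Klein bottle.)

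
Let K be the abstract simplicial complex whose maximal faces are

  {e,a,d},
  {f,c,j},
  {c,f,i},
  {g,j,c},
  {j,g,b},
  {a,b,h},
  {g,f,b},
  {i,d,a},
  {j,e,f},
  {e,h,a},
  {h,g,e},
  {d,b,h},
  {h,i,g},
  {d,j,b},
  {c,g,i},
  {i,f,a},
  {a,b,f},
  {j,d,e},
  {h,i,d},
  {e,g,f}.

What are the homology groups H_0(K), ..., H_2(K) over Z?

H_0 = Z,  H_1 = Z ⊕ Z_2,  H_2 = 0.

Fix the vertex order a < b < c < d < e < f < g < h < i < j and write every simplex with vertices in increasing order. Then dim K = 2 and the simplices of K are:

  0-simplices (10): a, b, c, d, e, f, g, h, i, j
  1-simplices (30): ab, ad, ae, af, ah, ai, bd, bf, bg, bh, bj, cf, cg, ci, cj, de, dh, di, dj, ef, eg, eh, ej, fg, fi, fj, gh, gi, gj, hi
  2-simplices (20): abf, abh, ade, adi, aeh, afi, bdh, bdj, bfg, bgj, cfi, cfj, cgi, cgj, dej, dhi, efg, efj, egh, ghi

giving chain groups C_0 ≅ Z^10, C_1 ≅ Z^30, C_2 ≅ Z^20.

The boundary map ∂_1: C_1 → C_0 sends each edge [p,q] (with p < q) to q − p.
As a 10×30 matrix over Z this has rank 9, with invariant factors (1,1,1,1,1,1,1,1,1).

The boundary map ∂_2: C_2 → C_1 sends each 2-simplex [p,q,r] to [q,r] − [p,r] + [p,q]. For instance
  ∂ghi = hi − gi + gh,
  ∂cgi = gi − ci + cg.
As a 30×20 matrix over Z this has rank 20, with invariant factors (1,1,1,1,1,1,1,1,1,1,1,1,1,1,1,1,1,1,1,2).

Reading off H_k = ker ∂_k / im ∂_{k+1}:

  H_0: rank C_0 − rank ∂_1 = 10 − 9 = 1, and the invariant factors of ∂_1 are all 1, so H_0 ≅ Z.
  H_1: rank ker ∂_1 − rank ∂_2 = (30 − 9) − 20 = 1, and ∂_2 has invariant factor 2 > 1, so H_1 ≅ Z ⊕ Z_2.
  H_2: rank ker ∂_2 − rank ∂_3 = (20 − 20) − 0 = 0, and there is no ∂_3, so H_2 ≅ 0.

As a check, the Euler characteristic is 10 − 30 + 20 = 0, which agrees with 1 − 1 + 0 = 0.
(K is a triangulation of the Klein bottle.)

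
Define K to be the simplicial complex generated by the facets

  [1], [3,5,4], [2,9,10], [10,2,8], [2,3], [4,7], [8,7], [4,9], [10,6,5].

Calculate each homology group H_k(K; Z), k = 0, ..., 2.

H_0 ≅ Z^2,  H_1 ≅ Z^3,  H_2 = 0.

K has 10 vertices, 15 edges, 4 triangles.
rank ∂_0 = 0, rank ∂_1 = 8 ⇒ b_0 = 10 − 0 − 8 = 2; all invariant factors of ∂_1 are 1 so no torsion. So H_0 ≅ Z^2.
rank ∂_1 = 8, rank ∂_2 = 4 ⇒ b_1 = 15 − 8 − 4 = 3; all invariant factors of ∂_2 are 1 so no torsion. So H_1 ≅ Z^3.
rank ∂_2 = 4, rank ∂_3 = 0 ⇒ b_2 = 4 − 4 − 0 = 0. So H_2 ≅ 0.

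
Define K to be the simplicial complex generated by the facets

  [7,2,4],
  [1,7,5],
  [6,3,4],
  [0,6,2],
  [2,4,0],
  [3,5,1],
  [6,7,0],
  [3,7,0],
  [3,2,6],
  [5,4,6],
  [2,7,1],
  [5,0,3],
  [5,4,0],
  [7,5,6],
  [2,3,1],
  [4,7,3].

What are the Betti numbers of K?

Fix the vertex order 0 < 1 < 2 < 3 < 4 < 5 < 6 < 7 and write every simplex with vertices in increasing order. Then dim K = 2 and the simplices of K are:

  0-simplices (8): [0], [1], [2], [3], [4], [5], [6], [7]
  1-simplices (24): (24 of them)
  2-simplices (16): [0,2,4], [0,2,6], [0,3,5], [0,3,7], [0,4,5], [0,6,7], [1,2,3], [1,2,7], [1,3,5], [1,5,7], [2,3,6], [2,4,7], [3,4,6], [3,4,7], [4,5,6], [5,6,7]

Hence C_0 ≅ Z^8, C_1 ≅ Z^24, C_2 ≅ Z^16.

The boundary map ∂_1: C_1 → C_0 sends each edge [p,q] (with p < q) to q − p. For instance
  ∂[0,5] = [5] − [0].
The 8×24 boundary matrix has rank 7 and Smith normal form diag(1,1,1,1,1,1,1).

∂_2: C_2 → C_1 maps a triangle to the signed sum of its edges. For instance
  ∂[0,3,7] = [3,7] − [0,7] + [0,3],
  ∂[1,5,7] = [5,7] − [1,7] + [1,5].
The resulting 24×16 matrix has rank 15, and its Smith normal form has invariant factors (1,1,1,1,1,1,1,1,1,1,1,1,1,1,1).

Reading off H_k = ker ∂_k / im ∂_{k+1}:

  H_0: rank C_0 − rank ∂_1 = 8 − 7 = 1, and the invariant factors of ∂_1 are all 1, so H_0 = Z.
  H_1: rank ker ∂_1 − rank ∂_2 = (24 − 7) − 15 = 2, and the invariant factors of ∂_2 are all 1, so H_1 = Z^2.
  H_2: rank ker ∂_2 − rank ∂_3 = (16 − 15) − 0 = 1, and there is no ∂_3, so H_2 = Z.

As a check, the Euler characteristic is 8 − 24 + 16 = 0, which agrees with 1 − 2 + 1 = 0.

Hence the Betti numbers are b_0 = 1, b_1 = 2, b_2 = 1.

b_0 = 1, b_1 = 2, b_2 = 1.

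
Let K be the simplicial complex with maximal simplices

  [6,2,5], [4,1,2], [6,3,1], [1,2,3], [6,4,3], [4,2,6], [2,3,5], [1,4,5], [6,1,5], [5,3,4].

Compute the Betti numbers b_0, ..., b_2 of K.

Order the vertices as 1 < 2 < 3 < 4 < 5 < 6. Listing each simplex with vertices in this order, K has dimension 2 with simplices:

  0-simplices (6): [1], [2], [3], [4], [5], [6]
  1-simplices (15): [1,2], [1,3], [1,4], [1,5], [1,6], [2,3], [2,4], [2,5], [2,6], [3,4], [3,5], [3,6], [4,5], [4,6], [5,6]
  2-simplices (10): [1,2,3], [1,2,4], [1,3,6], [1,4,5], [1,5,6], [2,3,5], [2,4,6], [2,5,6], [3,4,5], [3,4,6]

Hence C_0 ≅ Z^6, C_1 ≅ Z^15, C_2 ≅ Z^10.

The boundary map ∂_1: C_1 → C_0 is given by ∂[p,q] = [q] − [p].
This gives a 6×15 integer matrix of rank 5; reducing to Smith normal form yields diagonal entries (1,1,1,1,1).

∂_2: C_2 → C_1 sends each 2-simplex [p,q,r] to [q,r] − [p,r] + [p,q]. For instance
  ∂[1,2,4] = [2,4] − [1,4] + [1,2],
  ∂[1,5,6] = [5,6] − [1,6] + [1,5].
The resulting 15×10 matrix has rank 10, and its Smith normal form has invariant factors (1,1,1,1,1,1,1,1,1,2).

Computing H_k = (kernel of ∂_k) / (image of ∂_{k+1}):

  H_0: rank C_0 − rank ∂_1 = 6 − 5 = 1, and the invariant factors of ∂_1 are all 1, so H_0 ≅ Z.
  H_1: rank ker ∂_1 − rank ∂_2 = (15 − 5) − 10 = 0, and ∂_2 has invariant factor 2 > 1, so H_1 ≅ Z/2Z.
  H_2: rank ker ∂_2 − rank ∂_3 = (10 − 10) − 0 = 0, and there is no ∂_3, so H_2 ≅ 0.

Hence the Betti numbers are b_0 = 1, b_1 = 0, b_2 = 0.

b_0 = 1, b_1 = 0, b_2 = 0.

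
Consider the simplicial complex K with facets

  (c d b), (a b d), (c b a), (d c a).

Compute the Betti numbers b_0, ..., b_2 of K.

Take the total order a < b < c < d on the vertex set. Then K (dimension 2) consists of the simplices:

  0-simplices (4): a, b, c, d
  1-simplices (6): ab, ac, ad, bc, bd, cd
  2-simplices (4): abc, abd, acd, bcd

Hence C_0 ≅ Z^4, C_1 ≅ Z^6, C_2 ≅ Z^4.

The boundary map ∂_1: C_1 → C_0 sends each edge [p,q] (with p < q) to q − p.
The 4×6 boundary matrix has rank 3 and Smith normal form diag(1,1,1).

The boundary map ∂_2: C_2 → C_1 sends each 2-simplex [p,q,r] to [q,r] − [p,r] + [p,q]. For instance
  ∂abd = bd − ad + ab,
  ∂acd = cd − ad + ac.
This gives a 6×4 integer matrix of rank 3; reducing to Smith normal form yields diagonal entries (1,1,1).

Now H_k = ker ∂_k / im ∂_{k+1}, so:

  H_0: rank C_0 − rank ∂_1 = 4 − 3 = 1, and the invariant factors of ∂_1 are all 1, so H_0 = Z.
  H_1: rank ker ∂_1 − rank ∂_2 = (6 − 3) − 3 = 0, and the invariant factors of ∂_2 are all 1, so H_1 = 0.
  H_2: rank ker ∂_2 − rank ∂_3 = (4 − 3) − 0 = 1, and there is no ∂_3, so H_2 = Z.

As a check, the Euler characteristic is 4 − 6 + 4 = 2, which agrees with 1 − 0 + 1 = 2.

Hence the Betti numbers are b_0 = 1, b_1 = 0, b_2 = 1.

b_0 = 1, b_1 = 0, b_2 = 1.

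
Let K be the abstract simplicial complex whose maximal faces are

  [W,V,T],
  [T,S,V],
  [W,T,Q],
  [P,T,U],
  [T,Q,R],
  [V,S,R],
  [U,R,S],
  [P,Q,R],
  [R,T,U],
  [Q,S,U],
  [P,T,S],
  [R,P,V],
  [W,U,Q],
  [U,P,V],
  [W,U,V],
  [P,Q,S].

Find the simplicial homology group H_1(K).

H_1 ≅ Z^2.

We work with the vertex ordering P < Q < R < S < T < U < V < W. The simplices of K, each written with vertices in increasing order, are:

  0-simplices (8): P, Q, R, S, T, U, V, W
  1-simplices (24): PQ, PR, PS, PT, PU, PV, QR, QS, QT, QU, QW, RS, RT, RU, RV, ST, SU, SV, TU, TV, TW, UV, UW, VW
  2-simplices (16): PQR, PQS, PRV, PST, PTU, PUV, QRT, QSU, QTW, QUW, RSU, RSV, RTU, STV, TVW, UVW

giving chain groups C_0 ≅ Z^8, C_1 ≅ Z^24, C_2 ≅ Z^16.

The boundary map ∂_1: C_1 → C_0 is given by ∂[p,q] = [q] − [p].
This gives a 8×24 integer matrix of rank 7; reducing to Smith normal form yields diagonal entries (1,1,1,1,1,1,1).

Boundary ∂_2: C_2 → C_1 sends each 2-simplex [p,q,r] to [q,r] − [p,r] + [p,q]. For instance
  ∂PUV = UV − PV + PU,
  ∂PQR = QR − PR + PQ.
This gives a 24×16 integer matrix of rank 15; reducing to Smith normal form yields diagonal entries (1,1,1,1,1,1,1,1,1,1,1,1,1,1,1).

Reading off H_k = ker ∂_k / im ∂_{k+1}:

  H_1: rank ker ∂_1 − rank ∂_2 = (24 − 7) − 15 = 2, and the invariant factors of ∂_2 are all 1, so H_1 = Z^2.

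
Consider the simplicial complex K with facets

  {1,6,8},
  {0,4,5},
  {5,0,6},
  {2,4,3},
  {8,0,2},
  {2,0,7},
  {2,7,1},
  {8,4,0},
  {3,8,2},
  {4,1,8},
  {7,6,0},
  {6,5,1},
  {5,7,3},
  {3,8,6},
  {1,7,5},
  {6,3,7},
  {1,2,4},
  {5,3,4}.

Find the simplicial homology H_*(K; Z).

Fix the vertex order 0 < 1 < 2 < 3 < 4 < 5 < 6 < 7 < 8 and write every simplex with vertices in increasing order. Then dim K = 2 and the simplices of K are:

  0-simplices (9): [0], [1], [2], [3], [4], [5], [6], [7], [8]
  1-simplices (27): (27 of them)
  2-simplices (18): [0,2,7], [0,2,8], [0,4,5], [0,4,8], [0,5,6], [0,6,7], [1,2,4], [1,2,7], [1,4,8], [1,5,6], [1,5,7], [1,6,8], [2,3,4], [2,3,8], [3,4,5], [3,5,7], [3,6,7], [3,6,8]

so the chain groups are C_0 ≅ Z^9, C_1 ≅ Z^27, C_2 ≅ Z^18.

∂_1: C_1 → C_0 is given by ∂[p,q] = [q] − [p]. For instance
  ∂[0,7] = [7] − [0].
As a 9×27 matrix over Z this has rank 8, with invariant factors (1,1,1,1,1,1,1,1).

Boundary ∂_2: C_2 → C_1 sends each 2-simplex [p,q,r] to [q,r] − [p,r] + [p,q]. For instance
  ∂[0,4,8] = [4,8] − [0,8] + [0,4],
  ∂[3,6,8] = [6,8] − [3,8] + [3,6].
This gives a 27×18 integer matrix of rank 18; reducing to Smith normal form yields diagonal entries (1,1,1,1,1,1,1,1,1,1,1,1,1,1,1,1,1,2).

Now H_k = ker ∂_k / im ∂_{k+1}, so:

  H_0: rank C_0 − rank ∂_1 = 9 − 8 = 1, and the invariant factors of ∂_1 are all 1, so H_0 ≅ Z.
  H_1: rank ker ∂_1 − rank ∂_2 = (27 − 8) − 18 = 1, and ∂_2 has invariant factor 2 > 1, so H_1 ≅ Z ⊕ Z_2.
  H_2: rank ker ∂_2 − rank ∂_3 = (18 − 18) − 0 = 0, and there is no ∂_3, so H_2 ≅ 0.

(K is a triangulation of the Klein bottle.)

H_0 = Z,  H_1 = Z ⊕ Z_2,  H_2 = 0.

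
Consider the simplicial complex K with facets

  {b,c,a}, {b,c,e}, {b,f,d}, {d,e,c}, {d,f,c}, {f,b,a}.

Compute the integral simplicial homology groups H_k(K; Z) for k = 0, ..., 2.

K has 6 vertices, 12 edges, 6 triangles.
rank ∂_0 = 0, rank ∂_1 = 5 ⇒ b_0 = 6 − 0 − 5 = 1; all invariant factors of ∂_1 are 1 so no torsion. So H_0 ≅ Z.
rank ∂_1 = 5, rank ∂_2 = 6 ⇒ b_1 = 12 − 5 − 6 = 1; all invariant factors of ∂_2 are 1 so no torsion. So H_1 ≅ Z.
rank ∂_2 = 6, rank ∂_3 = 0 ⇒ b_2 = 6 − 6 − 0 = 0. So H_2 ≅ 0.

H_0 ≅ Z,  H_1 ≅ Z,  H_2 = 0.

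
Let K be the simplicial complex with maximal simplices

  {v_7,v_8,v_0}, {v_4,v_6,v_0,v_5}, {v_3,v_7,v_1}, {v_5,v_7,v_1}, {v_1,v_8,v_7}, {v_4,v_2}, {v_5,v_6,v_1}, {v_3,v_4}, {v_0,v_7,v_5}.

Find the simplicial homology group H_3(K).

Take the total order v_0 < v_1 < v_2 < v_3 < v_4 < v_5 < v_6 < v_7 < v_8 on the vertex set. Then K (dimension 3) consists of the simplices:

  0-simplices (9): [v_0], [v_1], [v_2], [v_3], [v_4], [v_5], [v_6], [v_7], [v_8]
  1-simplices (18): (18 of them)
  2-simplices (10): [v_0,v_4,v_5], [v_0,v_4,v_6], [v_0,v_5,v_6], [v_0,v_5,v_7], [v_0,v_7,v_8], [v_1,v_3,v_7], [v_1,v_5,v_6], [v_1,v_5,v_7], [v_1,v_7,v_8], [v_4,v_5,v_6]
  3-simplices (1): [v_0,v_4,v_5,v_6]

Hence C_0 ≅ Z^9, C_1 ≅ Z^18, C_2 ≅ Z^10, C_3 ≅ Z^1.

∂_1: C_1 → C_0 maps an edge to its endpoints' difference, ∂[p,q] = q − p. For instance
  ∂[v_3,v_7] = [v_7] − [v_3].
As a 9×18 matrix over Z this has rank 8, with invariant factors (1,1,1,1,1,1,1,1).

Boundary ∂_2: C_2 → C_1 acts by ∂[p,q,r] = [q,r] − [p,r] + [p,q]. For instance
  ∂[v_0,v_7,v_8] = [v_7,v_8] − [v_0,v_8] + [v_0,v_7],
  ∂[v_1,v_5,v_6] = [v_5,v_6] − [v_1,v_6] + [v_1,v_5].
The 18×10 boundary matrix has rank 9 and Smith normal form diag(1,1,1,1,1,1,1,1,1).

∂_3: C_3 → C_2 sends each 3-simplex σ to the alternating sum Σ_i (−1)^i (σ with its i-th vertex removed). For instance
  ∂[v_0,v_4,v_5,v_6] = [v_4,v_5,v_6] − [v_0,v_5,v_6] + [v_0,v_4,v_6] − [v_0,v_4,v_5].
This gives a 10×1 integer matrix of rank 1; reducing to Smith normal form yields diagonal entries (1).

Computing H_k = (kernel of ∂_k) / (image of ∂_{k+1}):

  H_3: rank ker ∂_3 − rank ∂_4 = (1 − 1) − 0 = 0, and there is no ∂_4, so H_3 = 0.

H_3 ≅ 0.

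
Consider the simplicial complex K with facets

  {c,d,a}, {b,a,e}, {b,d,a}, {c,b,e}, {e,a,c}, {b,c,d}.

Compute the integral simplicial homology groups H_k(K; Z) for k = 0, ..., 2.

H_0 = Z,  H_1 = 0,  H_2 = Z.

We work with the vertex ordering a < b < c < d < e. The simplices of K, each written with vertices in increasing order, are:

  0-simplices (5): a, b, c, d, e
  1-simplices (9): ab, ac, ad, ae, bc, bd, be, cd, ce
  2-simplices (6): abd, abe, acd, ace, bcd, bce

giving chain groups C_0 ≅ Z^5, C_1 ≅ Z^9, C_2 ≅ Z^6.

The boundary map ∂_1: C_1 → C_0 is given by ∂[p,q] = [q] − [p]. For instance
  ∂ab = b − a.
As a 5×9 matrix over Z this has rank 4, with invariant factors (1,1,1,1).

The boundary map ∂_2: C_2 → C_1 maps a triangle to the signed sum of its edges. For instance
  ∂abe = be − ae + ab,
  ∂abd = bd − ad + ab.
This gives a 9×6 integer matrix of rank 5; reducing to Smith normal form yields diagonal entries (1,1,1,1,1).

Computing H_k = (kernel of ∂_k) / (image of ∂_{k+1}):

  H_0: rank C_0 − rank ∂_1 = 5 − 4 = 1, and the invariant factors of ∂_1 are all 1, so H_0 = Z.
  H_1: rank ker ∂_1 − rank ∂_2 = (9 − 4) − 5 = 0, and the invariant factors of ∂_2 are all 1, so H_1 = 0.
  H_2: rank ker ∂_2 − rank ∂_3 = (6 − 5) − 0 = 1, and there is no ∂_3, so H_2 = Z.

As a check, the Euler characteristic is 5 − 9 + 6 = 2, which agrees with 1 − 0 + 1 = 2.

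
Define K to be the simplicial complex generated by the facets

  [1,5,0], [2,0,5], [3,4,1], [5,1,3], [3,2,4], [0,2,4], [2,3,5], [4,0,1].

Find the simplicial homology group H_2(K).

H_2 = Z.

Fix the vertex order 0 < 1 < 2 < 3 < 4 < 5 and write every simplex with vertices in increasing order. Then dim K = 2 and the simplices of K are:

  0-simplices (6): [0], [1], [2], [3], [4], [5]
  1-simplices (12): [0,1], [0,2], [0,4], [0,5], [1,3], [1,4], [1,5], [2,3], [2,4], [2,5], [3,4], [3,5]
  2-simplices (8): [0,1,4], [0,1,5], [0,2,4], [0,2,5], [1,3,4], [1,3,5], [2,3,4], [2,3,5]

so the chain groups are C_0 ≅ Z^6, C_1 ≅ Z^12, C_2 ≅ Z^8.

The boundary map ∂_1: C_1 → C_0 sends each edge [p,q] (with p < q) to q − p. For instance
  ∂[1,4] = [4] − [1].
The 6×12 boundary matrix has rank 5 and Smith normal form diag(1,1,1,1,1).

∂_2: C_2 → C_1 maps a triangle to the signed sum of its edges. For instance
  ∂[0,1,4] = [1,4] − [0,4] + [0,1],
  ∂[2,3,5] = [3,5] − [2,5] + [2,3].
The resulting 12×8 matrix has rank 7, and its Smith normal form has invariant factors (1,1,1,1,1,1,1).

Now H_k = ker ∂_k / im ∂_{k+1}, so:

  H_2: rank ker ∂_2 − rank ∂_3 = (8 − 7) − 0 = 1, and there is no ∂_3, so H_2 ≅ Z.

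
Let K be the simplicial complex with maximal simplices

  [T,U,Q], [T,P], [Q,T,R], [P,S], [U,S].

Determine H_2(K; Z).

Take the total order P < Q < R < S < T < U on the vertex set. Then K (dimension 2) consists of the simplices:

  0-simplices (6): P, Q, R, S, T, U
  1-simplices (8): PS, PT, QR, QT, QU, RT, SU, TU
  2-simplices (2): QRT, QTU

so the chain groups are C_0 ≅ Z^6, C_1 ≅ Z^8, C_2 ≅ Z^2.

∂_1: C_1 → C_0 is given by ∂[p,q] = [q] − [p]. For instance
  ∂QU = U − Q.
The 6×8 boundary matrix has rank 5 and Smith normal form diag(1,1,1,1,1).

The boundary map ∂_2: C_2 → C_1 sends each 2-simplex [p,q,r] to [q,r] − [p,r] + [p,q]. For instance
  ∂QTU = TU − QU + QT,
  ∂QRT = RT − QT + QR.
As a 8×2 matrix over Z this has rank 2, with invariant factors (1,1).

Computing H_k = (kernel of ∂_k) / (image of ∂_{k+1}):

  H_2: rank ker ∂_2 − rank ∂_3 = (2 − 2) − 0 = 0, and there is no ∂_3, so H_2 ≅ 0.

H_2 ≅ 0.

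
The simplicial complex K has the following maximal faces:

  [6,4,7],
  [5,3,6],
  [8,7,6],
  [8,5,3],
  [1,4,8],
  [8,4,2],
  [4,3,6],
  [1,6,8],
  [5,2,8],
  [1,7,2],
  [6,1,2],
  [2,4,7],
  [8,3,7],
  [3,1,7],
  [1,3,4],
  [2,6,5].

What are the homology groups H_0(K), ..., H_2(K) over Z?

Order the vertices as 1 < 2 < 3 < 4 < 5 < 6 < 7 < 8. Listing each simplex with vertices in this order, K has dimension 2 with simplices:

  0-simplices (8): [1], [2], [3], [4], [5], [6], [7], [8]
  1-simplices (24): (24 of them)
  2-simplices (16): [1,2,6], [1,2,7], [1,3,4], [1,3,7], [1,4,8], [1,6,8], [2,4,7], [2,4,8], [2,5,6], [2,5,8], [3,4,6], [3,5,6], [3,5,8], [3,7,8], [4,6,7], [6,7,8]

so the chain groups are C_0 ≅ Z^8, C_1 ≅ Z^24, C_2 ≅ Z^16.

Boundary ∂_1: C_1 → C_0 sends each edge [p,q] (with p < q) to q − p. For instance
  ∂[1,3] = [3] − [1].
As a 8×24 matrix over Z this has rank 7, with invariant factors (1,1,1,1,1,1,1).

The boundary map ∂_2: C_2 → C_1 maps a triangle to the signed sum of its edges. For instance
  ∂[2,4,7] = [4,7] − [2,7] + [2,4],
  ∂[2,5,6] = [5,6] − [2,6] + [2,5].
The 24×16 boundary matrix has rank 15 and Smith normal form diag(1,1,1,1,1,1,1,1,1,1,1,1,1,1,1).

Now H_k = ker ∂_k / im ∂_{k+1}, so:

  H_0: rank C_0 − rank ∂_1 = 8 − 7 = 1, and the invariant factors of ∂_1 are all 1, so H_0 = Z.
  H_1: rank ker ∂_1 − rank ∂_2 = (24 − 7) − 15 = 2, and the invariant factors of ∂_2 are all 1, so H_1 = Z^2.
  H_2: rank ker ∂_2 − rank ∂_3 = (16 − 15) − 0 = 1, and there is no ∂_3, so H_2 = Z.

As a check, the Euler characteristic is 8 − 24 + 16 = 0, which agrees with 1 − 2 + 1 = 0.
(K is a triangulation of the torus T^2.)

H_0 = Z,  H_1 = Z^2,  H_2 = Z.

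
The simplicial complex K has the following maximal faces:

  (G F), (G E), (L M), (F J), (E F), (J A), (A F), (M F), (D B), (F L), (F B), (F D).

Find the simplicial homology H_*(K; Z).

We work with the vertex ordering A < B < D < E < F < G < J < L < M. The simplices of K, each written with vertices in increasing order, are:

  0-simplices (9): A, B, D, E, F, G, J, L, M
  1-simplices (12): AF, AJ, BD, BF, DF, EF, EG, FG, FJ, FL, FM, LM

giving chain groups C_0 ≅ Z^9, C_1 ≅ Z^12.

Boundary ∂_1: C_1 → C_0 sends each edge [p,q] (with p < q) to q − p.
As a 9×12 matrix over Z this has rank 8, with invariant factors (1,1,1,1,1,1,1,1).

Now H_k = ker ∂_k / im ∂_{k+1}, so:

  H_0: rank C_0 − rank ∂_1 = 9 − 8 = 1, and the invariant factors of ∂_1 are all 1, so H_0 ≅ Z.
  H_1: rank ker ∂_1 − rank ∂_2 = (12 − 8) − 0 = 4, and there is no ∂_2, so H_1 ≅ Z^4.

(K is a triangulation of a wedge of 4 circles.)

H_0 = Z,  H_1 = Z^4.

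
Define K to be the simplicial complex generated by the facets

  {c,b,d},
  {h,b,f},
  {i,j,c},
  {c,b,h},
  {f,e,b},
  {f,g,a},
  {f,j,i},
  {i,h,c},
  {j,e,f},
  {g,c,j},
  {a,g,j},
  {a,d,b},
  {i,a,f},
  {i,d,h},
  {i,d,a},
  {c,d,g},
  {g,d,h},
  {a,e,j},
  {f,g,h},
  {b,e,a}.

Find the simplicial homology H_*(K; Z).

Order the vertices as a < b < c < d < e < f < g < h < i < j. Listing each simplex with vertices in this order, K has dimension 2 with simplices:

  0-simplices (10): a, b, c, d, e, f, g, h, i, j
  1-simplices (30): ab, ad, ae, af, ag, ai, aj, bc, bd, be, bf, bh, cd, cg, ch, ci, cj, dg, dh, di, ef, ej, fg, fh, fi, fj, gh, gj, hi, ij
  2-simplices (20): abd, abe, adi, aej, afg, afi, agj, bcd, bch, bef, bfh, cdg, cgj, chi, cij, dgh, dhi, efj, fgh, fij

so the chain groups are C_0 ≅ Z^10, C_1 ≅ Z^30, C_2 ≅ Z^20.

The boundary map ∂_1: C_1 → C_0 maps an edge to its endpoints' difference, ∂[p,q] = q − p. For instance
  ∂ae = e − a.
As a 10×30 matrix over Z this has rank 9, with invariant factors (1,1,1,1,1,1,1,1,1).

∂_2: C_2 → C_1 acts by ∂[p,q,r] = [q,r] − [p,r] + [p,q]. For instance
  ∂aej = ej − aj + ae,
  ∂bef = ef − bf + be.
The 30×20 boundary matrix has rank 20 and Smith normal form diag(1,1,1,1,1,1,1,1,1,1,1,1,1,1,1,1,1,1,1,2).

Now H_k = ker ∂_k / im ∂_{k+1}, so:

  H_0: rank C_0 − rank ∂_1 = 10 − 9 = 1, and the invariant factors of ∂_1 are all 1, so H_0 = Z.
  H_1: rank ker ∂_1 − rank ∂_2 = (30 − 9) − 20 = 1, and ∂_2 has invariant factor 2 > 1, so H_1 = Z × Z/2.
  H_2: rank ker ∂_2 − rank ∂_3 = (20 − 20) − 0 = 0, and there is no ∂_3, so H_2 = 0.

H_0 ≅ Z,  H_1 ≅ Z × Z/2,  H_2 = 0.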